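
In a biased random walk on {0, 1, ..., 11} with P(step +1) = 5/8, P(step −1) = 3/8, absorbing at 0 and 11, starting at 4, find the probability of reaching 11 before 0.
P(hit 11 before 0) = (1 − (3/5)^4) / (1 − (3/5)^11) = 21250000/24325489

Let u_k denote P(reach 11 before 0 | start at k). Boundary: u_0 = 0, u_11 = 1. Recurrence: u_k = 5/8·u_{k+1} + 3/8·u_{k-1} for 1 ≤ k ≤ 10. Try u_k = A + B·r^k with r = q/p = (3/8)/(5/8) = 3/5. Substitution satisfies the recurrence; boundary conditions give:
  u_k = (1 − r^k) / (1 − r^N) = (1 − (3/5)^4) / (1 − (3/5)^11) = 21250000/24325489.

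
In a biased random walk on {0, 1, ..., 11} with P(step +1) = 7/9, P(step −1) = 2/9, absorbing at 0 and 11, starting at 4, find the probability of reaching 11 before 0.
P(hit 11 before 0) = (1 − (2/7)^4) / (1 − (2/7)^11) = 392830011/395464939

Let u_k denote P(reach 11 before 0 | start at k). Boundary: u_0 = 0, u_11 = 1. Recurrence: u_k = 7/9·u_{k+1} + 2/9·u_{k-1} for 1 ≤ k ≤ 10. Try u_k = A + B·r^k with r = q/p = (2/9)/(7/9) = 2/7. Substitution satisfies the recurrence; boundary conditions give:
  u_k = (1 − r^k) / (1 − r^N) = (1 − (2/7)^4) / (1 − (2/7)^11) = 392830011/395464939.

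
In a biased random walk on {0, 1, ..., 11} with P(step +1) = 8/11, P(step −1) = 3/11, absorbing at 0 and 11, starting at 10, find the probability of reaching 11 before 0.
P(hit 11 before 0) = (1 − (3/8)^10) / (1 − (3/8)^11) = 1717892440/1717951489

Let u_k denote P(reach 11 before 0 | start at k). Boundary: u_0 = 0, u_11 = 1. Recurrence: u_k = 8/11·u_{k+1} + 3/11·u_{k-1} for 1 ≤ k ≤ 10. Try u_k = A + B·r^k with r = q/p = (3/11)/(8/11) = 3/8. Substitution satisfies the recurrence; boundary conditions give:
  u_k = (1 − r^k) / (1 − r^N) = (1 − (3/8)^10) / (1 − (3/8)^11) = 1717892440/1717951489.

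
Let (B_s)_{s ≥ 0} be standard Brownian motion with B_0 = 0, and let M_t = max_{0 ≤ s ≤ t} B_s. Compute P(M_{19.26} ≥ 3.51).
P(M_{19.26} ≥ 3.51) = 2·P(B_{19.26} ≥ 3.51) = 2(1 − Φ(3.51/√19.26)) ≈ 0.4238

By the reflection principle for Brownian motion, P(M_t ≥ a) = 2 · P(B_t ≥ a) for a ≥ 0. Since B_t ~ N(0, t), P(B_t ≥ 3.51) = 1 − Φ(3.51/√t) = 1 − Φ(3.51/√19.26) = 1 − Φ(0.7998). So
  P(M_{19.26} ≥ 3.51) = 2(1 − Φ(0.7998)) ≈ 0.4238.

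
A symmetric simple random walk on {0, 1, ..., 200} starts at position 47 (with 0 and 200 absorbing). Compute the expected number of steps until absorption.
E[τ | X_0 = 47] = 7191

Let v_k = E[τ | X_0 = k]. Boundary: v_0 = v_200 = 0. Recurrence: v_k = 1 + (v_{k-1} + v_{k+1})/2 for 1 ≤ k ≤ 199. The particular solution to v_k − (v_{k-1} + v_{k+1})/2 = 1 is v_k = −k^2. Adding homogeneous solution A + B k and matching boundaries gives v_k = k (200 − k). Substituting k = 47: v_47 = 47 · 153 = 7191.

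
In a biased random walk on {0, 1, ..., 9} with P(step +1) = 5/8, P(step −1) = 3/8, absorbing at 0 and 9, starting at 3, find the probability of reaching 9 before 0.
P(hit 9 before 0) = (1 − (3/5)^3) / (1 − (3/5)^9) = 15625/19729

Let u_k denote P(reach 9 before 0 | start at k). Boundary: u_0 = 0, u_9 = 1. Recurrence: u_k = 5/8·u_{k+1} + 3/8·u_{k-1} for 1 ≤ k ≤ 8. Try u_k = A + B·r^k with r = q/p = (3/8)/(5/8) = 3/5. Substitution satisfies the recurrence; boundary conditions give:
  u_k = (1 − r^k) / (1 − r^N) = (1 − (3/5)^3) / (1 − (3/5)^9) = 15625/19729.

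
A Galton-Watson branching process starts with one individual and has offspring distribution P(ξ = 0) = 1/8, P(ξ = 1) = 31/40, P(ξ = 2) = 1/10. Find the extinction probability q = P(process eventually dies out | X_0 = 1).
q = 1

Mean offspring μ = 0·1/8 + 1·31/40 + 2·1/10 = 39/40 ≤ 1. For μ ≤ 1 with offspring not concentrated at 1, the Galton-Watson process goes extinct almost surely, so q = 1.
(Algebraic check: The pgf is f(s) = 1/8 + 31/40·s + 1/10·s². The extinction probability q is the smallest fixed point of f in [0, 1]. Setting s = f(s):
  1/10·s² + (31/40 − 1)·s + 1/8 = 0
  1/10·s² − (1/8 + 1/10)·s + 1/8 = 0
which factors as (s − 1)·(1/10·s − 1/8) = 0, giving roots s = 1 and s = (1/8)/(1/10) = 5/4. Since 5/4 ≥ 1, the smallest root in [0, 1] is s = 1.)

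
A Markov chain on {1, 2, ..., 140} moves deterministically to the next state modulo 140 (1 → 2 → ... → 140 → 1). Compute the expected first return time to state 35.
E[T_35 | X_0 = 35] = 140

The chain cycles deterministically, so starting at state 35 it returns in exactly 140 steps. Equivalently, the stationary distribution is uniform π_j = 1/140 for every state j, so by Kac's formula E[T_35] = 1/π_35 = 140.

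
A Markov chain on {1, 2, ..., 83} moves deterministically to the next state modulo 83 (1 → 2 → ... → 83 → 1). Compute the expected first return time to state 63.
E[T_63 | X_0 = 63] = 83

The chain cycles deterministically, so starting at state 63 it returns in exactly 83 steps. Equivalently, the stationary distribution is uniform π_j = 1/83 for every state j, so by Kac's formula E[T_63] = 1/π_63 = 83.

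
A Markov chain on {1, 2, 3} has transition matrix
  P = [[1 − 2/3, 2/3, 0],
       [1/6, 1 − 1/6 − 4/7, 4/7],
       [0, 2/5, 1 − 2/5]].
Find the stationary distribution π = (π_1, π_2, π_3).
π = (7/75, 28/75, 8/15)

This is a birth-death chain on three states, which satisfies detailed balance: π_1 · P_{12} = π_2 · P_{21} and π_2 · P_{23} = π_3 · P_{32}.
From π_1 · 2/3 = π_2 · 1/6: π_2/π_1 = (2/3)/(1/6) = 4.
From π_2 · 4/7 = π_3 · 2/5: π_3/π_2 = (4/7)/(2/5) = 10/7.
Take π_1 proportional to 1; then unnormalized π = (1, 4, 40/7). Normalize by dividing by the sum 75/7:
  π = (7/75, 28/75, 8/15).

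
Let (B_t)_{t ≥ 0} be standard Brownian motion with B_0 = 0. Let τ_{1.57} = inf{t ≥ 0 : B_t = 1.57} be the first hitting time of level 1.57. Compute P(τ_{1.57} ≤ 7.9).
P(τ_{1.57} ≤ 7.9) = 2(1 − Φ(1.57/√7.9)) = 2(1 − Φ(0.5586)) ≈ 0.5764

By the reflection principle for standard BM, P(τ_b ≤ t) = 2 · P(B_t ≥ b). Since B_t ~ N(0, t), P(B_t ≥ 1.57) = 1 − Φ(1.57/√t) = 1 − Φ(1.57/√7.9) = 1 − Φ(0.5586) ≈ 0.28822. Doubling: P(τ_{1.57} ≤ 7.9) ≈ 2 · 0.28822 = 0.57644 ≈ 0.5764.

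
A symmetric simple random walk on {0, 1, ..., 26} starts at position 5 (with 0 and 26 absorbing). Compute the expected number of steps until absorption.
E[τ | X_0 = 5] = 105

Let v_k = E[τ | X_0 = k]. Boundary: v_0 = v_26 = 0. Recurrence: v_k = 1 + (v_{k-1} + v_{k+1})/2 for 1 ≤ k ≤ 25. The particular solution to v_k − (v_{k-1} + v_{k+1})/2 = 1 is v_k = −k^2. Adding homogeneous solution A + B k and matching boundaries gives v_k = k (26 − k). Substituting k = 5: v_5 = 5 · 21 = 105.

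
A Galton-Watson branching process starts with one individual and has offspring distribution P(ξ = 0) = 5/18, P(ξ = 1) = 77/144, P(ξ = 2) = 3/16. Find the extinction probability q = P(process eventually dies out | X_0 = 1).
q = 1

Mean offspring μ = 0·5/18 + 1·77/144 + 2·3/16 = 131/144 ≤ 1. For μ ≤ 1 with offspring not concentrated at 1, the Galton-Watson process goes extinct almost surely, so q = 1.
(Algebraic check: The pgf is f(s) = 5/18 + 77/144·s + 3/16·s². The extinction probability q is the smallest fixed point of f in [0, 1]. Setting s = f(s):
  3/16·s² + (77/144 − 1)·s + 5/18 = 0
  3/16·s² − (5/18 + 3/16)·s + 5/18 = 0
which factors as (s − 1)·(3/16·s − 5/18) = 0, giving roots s = 1 and s = (5/18)/(3/16) = 40/27. Since 40/27 ≥ 1, the smallest root in [0, 1] is s = 1.)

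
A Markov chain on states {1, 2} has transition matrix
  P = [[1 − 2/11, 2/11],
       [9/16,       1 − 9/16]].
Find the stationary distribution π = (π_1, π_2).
π_1 = 99/131, π_2 = 32/131

Solve πP = π with π_1 + π_2 = 1. From πP = π: π_1 · (1 − 2/11) + π_2 · 9/16 = π_1 ⇒ π_2 · 9/16 = π_1 · 2/11 ⇒ π_2/π_1 = (2/11)/(9/16) = 32/99. Together with π_1 + π_2 = 1:
  π_1 = (9/16)/(2/11 + 9/16) = (9/16)/(131/176) = 99/131,
  π_2 = (2/11)/(2/11 + 9/16) = (2/11)/(131/176) = 32/131.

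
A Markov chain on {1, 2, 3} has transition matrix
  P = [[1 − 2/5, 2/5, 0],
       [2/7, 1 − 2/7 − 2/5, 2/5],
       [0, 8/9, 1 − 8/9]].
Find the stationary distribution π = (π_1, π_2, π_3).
π = (100/303, 140/303, 21/101)

This is a birth-death chain on three states, which satisfies detailed balance: π_1 · P_{12} = π_2 · P_{21} and π_2 · P_{23} = π_3 · P_{32}.
From π_1 · 2/5 = π_2 · 2/7: π_2/π_1 = (2/5)/(2/7) = 7/5.
From π_2 · 2/5 = π_3 · 8/9: π_3/π_2 = (2/5)/(8/9) = 9/20.
Take π_1 proportional to 1; then unnormalized π = (1, 7/5, 63/100). Normalize by dividing by the sum 303/100:
  π = (100/303, 140/303, 21/101).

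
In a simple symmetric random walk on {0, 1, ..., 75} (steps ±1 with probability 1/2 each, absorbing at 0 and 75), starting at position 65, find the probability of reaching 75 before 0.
P(hit 75 before 0) = 65/75 = 13/15

Let u_k = P(hit 75 before 0 | start at k). Then u_0 = 0, u_75 = 1, and u_k = u_{k-1}/2 + u_{k+1}/2 for 1 ≤ k ≤ 74. This harmonic recurrence is solved by u_k = k/75, giving u_65 = 65/75 = 13/15.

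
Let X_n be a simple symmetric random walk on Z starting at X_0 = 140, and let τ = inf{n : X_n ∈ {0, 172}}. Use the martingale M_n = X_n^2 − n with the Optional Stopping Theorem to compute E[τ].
E[τ] = 4480

M_n = X_n^2 − n is a martingale (since E[X_{n+1}^2 | F_n] = X_n^2 + 1). By OST (τ has finite mean in a bounded region), E[M_τ] = E[M_0] = X_0^2 − 0 = 140^2 = 19600. Also E[M_τ] = E[X_τ^2] − E[τ]. The walk exits at 0 or 172, with P(hit 172 first) = 140/172, so E[X_τ^2] = 172^2 · 140/172 + 0 = 24080. Thus E[τ] = E[X_τ^2] − E[M_τ] = 24080 − 19600 = 4480 = 140(172 − 140) = 4480.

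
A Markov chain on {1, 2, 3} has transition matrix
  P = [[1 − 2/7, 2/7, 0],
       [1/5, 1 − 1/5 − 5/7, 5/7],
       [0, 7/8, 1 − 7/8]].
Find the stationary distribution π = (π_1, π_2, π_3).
π = (343/1233, 490/1233, 400/1233)

This is a birth-death chain on three states, which satisfies detailed balance: π_1 · P_{12} = π_2 · P_{21} and π_2 · P_{23} = π_3 · P_{32}.
From π_1 · 2/7 = π_2 · 1/5: π_2/π_1 = (2/7)/(1/5) = 10/7.
From π_2 · 5/7 = π_3 · 7/8: π_3/π_2 = (5/7)/(7/8) = 40/49.
Take π_1 proportional to 1; then unnormalized π = (1, 10/7, 400/343). Normalize by dividing by the sum 1233/343:
  π = (343/1233, 490/1233, 400/1233).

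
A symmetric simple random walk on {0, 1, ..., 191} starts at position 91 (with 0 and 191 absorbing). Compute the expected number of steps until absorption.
E[τ | X_0 = 91] = 9100

Let v_k = E[τ | X_0 = k]. Boundary: v_0 = v_191 = 0. Recurrence: v_k = 1 + (v_{k-1} + v_{k+1})/2 for 1 ≤ k ≤ 190. The particular solution to v_k − (v_{k-1} + v_{k+1})/2 = 1 is v_k = −k^2. Adding homogeneous solution A + B k and matching boundaries gives v_k = k (191 − k). Substituting k = 91: v_91 = 91 · 100 = 9100.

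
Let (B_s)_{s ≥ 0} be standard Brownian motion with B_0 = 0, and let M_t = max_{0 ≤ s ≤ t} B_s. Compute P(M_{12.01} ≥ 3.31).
P(M_{12.01} ≥ 3.31) = 2·P(B_{12.01} ≥ 3.31) = 2(1 − Φ(3.31/√12.01)) ≈ 0.3395

By the reflection principle for Brownian motion, P(M_t ≥ a) = 2 · P(B_t ≥ a) for a ≥ 0. Since B_t ~ N(0, t), P(B_t ≥ 3.31) = 1 − Φ(3.31/√t) = 1 − Φ(3.31/√12.01) = 1 − Φ(0.9551). So
  P(M_{12.01} ≥ 3.31) = 2(1 − Φ(0.9551)) ≈ 0.3395.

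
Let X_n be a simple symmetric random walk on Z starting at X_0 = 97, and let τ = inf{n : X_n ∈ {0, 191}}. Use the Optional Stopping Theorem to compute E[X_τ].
E[X_τ] = 97

X_n is a martingale and τ is a bounded-mean stopping time (indeed τ is finite a.s. with bounded expectation since the walk is in a bounded region). By the OST, E[X_τ] = E[X_0] = 97. Equivalently: E[X_τ] = 191 · P(hit 191 first) + 0 · P(hit 0 first) = 191 · (97/191) = 97.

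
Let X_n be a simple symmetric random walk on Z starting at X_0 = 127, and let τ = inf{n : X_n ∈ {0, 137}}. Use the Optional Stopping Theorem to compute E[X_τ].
E[X_τ] = 127

X_n is a martingale and τ is a bounded-mean stopping time (indeed τ is finite a.s. with bounded expectation since the walk is in a bounded region). By the OST, E[X_τ] = E[X_0] = 127. Equivalently: E[X_τ] = 137 · P(hit 137 first) + 0 · P(hit 0 first) = 137 · (127/137) = 127.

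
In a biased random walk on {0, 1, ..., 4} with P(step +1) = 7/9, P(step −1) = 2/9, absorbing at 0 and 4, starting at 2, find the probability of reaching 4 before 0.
P(hit 4 before 0) = (1 − (2/7)^2) / (1 − (2/7)^4) = 49/53

Let u_k denote P(reach 4 before 0 | start at k). Boundary: u_0 = 0, u_4 = 1. Recurrence: u_k = 7/9·u_{k+1} + 2/9·u_{k-1} for 1 ≤ k ≤ 3. Try u_k = A + B·r^k with r = q/p = (2/9)/(7/9) = 2/7. Substitution satisfies the recurrence; boundary conditions give:
  u_k = (1 − r^k) / (1 − r^N) = (1 − (2/7)^2) / (1 − (2/7)^4) = 49/53.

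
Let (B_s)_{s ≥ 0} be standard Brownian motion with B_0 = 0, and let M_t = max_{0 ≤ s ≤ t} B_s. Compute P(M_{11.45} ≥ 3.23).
P(M_{11.45} ≥ 3.23) = 2·P(B_{11.45} ≥ 3.23) = 2(1 − Φ(3.23/√11.45)) ≈ 0.3398

By the reflection principle for Brownian motion, P(M_t ≥ a) = 2 · P(B_t ≥ a) for a ≥ 0. Since B_t ~ N(0, t), P(B_t ≥ 3.23) = 1 − Φ(3.23/√t) = 1 − Φ(3.23/√11.45) = 1 − Φ(0.9546). So
  P(M_{11.45} ≥ 3.23) = 2(1 − Φ(0.9546)) ≈ 0.3398.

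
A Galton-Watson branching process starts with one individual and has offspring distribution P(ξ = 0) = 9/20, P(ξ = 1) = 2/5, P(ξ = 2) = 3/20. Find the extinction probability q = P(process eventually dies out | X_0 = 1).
q = 1

Mean offspring μ = 0·9/20 + 1·2/5 + 2·3/20 = 7/10 ≤ 1. For μ ≤ 1 with offspring not concentrated at 1, the Galton-Watson process goes extinct almost surely, so q = 1.
(Algebraic check: The pgf is f(s) = 9/20 + 2/5·s + 3/20·s². The extinction probability q is the smallest fixed point of f in [0, 1]. Setting s = f(s):
  3/20·s² + (2/5 − 1)·s + 9/20 = 0
  3/20·s² − (9/20 + 3/20)·s + 9/20 = 0
which factors as (s − 1)·(3/20·s − 9/20) = 0, giving roots s = 1 and s = (9/20)/(3/20) = 3. Since 3 ≥ 1, the smallest root in [0, 1] is s = 1.)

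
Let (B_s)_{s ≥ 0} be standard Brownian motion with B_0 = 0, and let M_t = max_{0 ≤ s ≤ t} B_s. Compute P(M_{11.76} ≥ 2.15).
P(M_{11.76} ≥ 2.15) = 2·P(B_{11.76} ≥ 2.15) = 2(1 − Φ(2.15/√11.76)) ≈ 0.5307

By the reflection principle for Brownian motion, P(M_t ≥ a) = 2 · P(B_t ≥ a) for a ≥ 0. Since B_t ~ N(0, t), P(B_t ≥ 2.15) = 1 − Φ(2.15/√t) = 1 − Φ(2.15/√11.76) = 1 − Φ(0.6270). So
  P(M_{11.76} ≥ 2.15) = 2(1 − Φ(0.6270)) ≈ 0.5307.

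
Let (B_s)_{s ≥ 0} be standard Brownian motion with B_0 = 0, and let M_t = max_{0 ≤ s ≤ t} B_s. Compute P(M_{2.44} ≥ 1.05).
P(M_{2.44} ≥ 1.05) = 2·P(B_{2.44} ≥ 1.05) = 2(1 − Φ(1.05/√2.44)) ≈ 0.5015

By the reflection principle for Brownian motion, P(M_t ≥ a) = 2 · P(B_t ≥ a) for a ≥ 0. Since B_t ~ N(0, t), P(B_t ≥ 1.05) = 1 − Φ(1.05/√t) = 1 − Φ(1.05/√2.44) = 1 − Φ(0.6722). So
  P(M_{2.44} ≥ 1.05) = 2(1 − Φ(0.6722)) ≈ 0.5015.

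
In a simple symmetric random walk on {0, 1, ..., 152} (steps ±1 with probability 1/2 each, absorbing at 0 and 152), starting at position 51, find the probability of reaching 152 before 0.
P(hit 152 before 0) = 51/152

Let u_k = P(hit 152 before 0 | start at k). Then u_0 = 0, u_152 = 1, and u_k = u_{k-1}/2 + u_{k+1}/2 for 1 ≤ k ≤ 151. This harmonic recurrence is solved by u_k = k/152, giving u_51 = 51/152.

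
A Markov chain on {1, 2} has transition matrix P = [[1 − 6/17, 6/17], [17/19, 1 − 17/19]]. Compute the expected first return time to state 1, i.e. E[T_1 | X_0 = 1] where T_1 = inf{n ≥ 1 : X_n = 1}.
E[T_1 | X_0 = 1] = 1/π_1 = 403/289

For an irreducible recurrent Markov chain with stationary distribution π, E[T_i | X_0 = i] = 1/π_i (Kac's formula). Here π_1 = (17/19)/(6/17 + 17/19) = (17/19)/(403/323) = 289/403, so E[T_1 | X_0 = 1] = 1/π_1 = (6/17 + 17/19)/(17/19) = (403/323)/(17/19) = 403/289.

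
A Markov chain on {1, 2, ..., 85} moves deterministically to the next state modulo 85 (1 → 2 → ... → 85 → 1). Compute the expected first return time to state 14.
E[T_14 | X_0 = 14] = 85

The chain cycles deterministically, so starting at state 14 it returns in exactly 85 steps. Equivalently, the stationary distribution is uniform π_j = 1/85 for every state j, so by Kac's formula E[T_14] = 1/π_14 = 85.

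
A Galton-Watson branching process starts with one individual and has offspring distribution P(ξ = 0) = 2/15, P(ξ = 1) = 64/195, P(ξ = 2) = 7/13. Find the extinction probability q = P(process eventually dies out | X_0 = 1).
q = 26/105

The pgf is f(s) = 2/15 + 64/195·s + 7/13·s². The extinction probability q is the smallest fixed point of f in [0, 1]. Setting s = f(s):
  7/13·s² + (64/195 − 1)·s + 2/15 = 0
  7/13·s² − (2/15 + 7/13)·s + 2/15 = 0
which factors as (s − 1)·(7/13·s − 2/15) = 0, giving roots s = 1 and s = (2/15)/(7/13) = 26/105.
Mean offspring μ = 64/195 + 2·7/13 = 274/195 > 1 (supercritical), so q < 1. The extinction probability is the smaller root: q = (2/15)/(7/13) = 26/105.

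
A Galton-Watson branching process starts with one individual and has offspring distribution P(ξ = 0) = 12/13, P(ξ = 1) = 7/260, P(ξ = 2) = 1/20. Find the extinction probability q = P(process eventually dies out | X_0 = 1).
q = 1

Mean offspring μ = 0·12/13 + 1·7/260 + 2·1/20 = 33/260 ≤ 1. For μ ≤ 1 with offspring not concentrated at 1, the Galton-Watson process goes extinct almost surely, so q = 1.
(Algebraic check: The pgf is f(s) = 12/13 + 7/260·s + 1/20·s². The extinction probability q is the smallest fixed point of f in [0, 1]. Setting s = f(s):
  1/20·s² + (7/260 − 1)·s + 12/13 = 0
  1/20·s² − (12/13 + 1/20)·s + 12/13 = 0
which factors as (s − 1)·(1/20·s − 12/13) = 0, giving roots s = 1 and s = (12/13)/(1/20) = 240/13. Since 240/13 ≥ 1, the smallest root in [0, 1] is s = 1.)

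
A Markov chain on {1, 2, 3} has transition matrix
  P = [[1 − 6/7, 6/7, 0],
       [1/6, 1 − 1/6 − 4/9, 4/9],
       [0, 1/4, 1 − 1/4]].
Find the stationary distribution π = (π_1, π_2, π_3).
π = (7/107, 36/107, 64/107)

This is a birth-death chain on three states, which satisfies detailed balance: π_1 · P_{12} = π_2 · P_{21} and π_2 · P_{23} = π_3 · P_{32}.
From π_1 · 6/7 = π_2 · 1/6: π_2/π_1 = (6/7)/(1/6) = 36/7.
From π_2 · 4/9 = π_3 · 1/4: π_3/π_2 = (4/9)/(1/4) = 16/9.
Take π_1 proportional to 1; then unnormalized π = (1, 36/7, 64/7). Normalize by dividing by the sum 107/7:
  π = (7/107, 36/107, 64/107).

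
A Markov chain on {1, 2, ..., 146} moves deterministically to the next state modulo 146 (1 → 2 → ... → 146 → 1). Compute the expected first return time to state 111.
E[T_111 | X_0 = 111] = 146

The chain cycles deterministically, so starting at state 111 it returns in exactly 146 steps. Equivalently, the stationary distribution is uniform π_j = 1/146 for every state j, so by Kac's formula E[T_111] = 1/π_111 = 146.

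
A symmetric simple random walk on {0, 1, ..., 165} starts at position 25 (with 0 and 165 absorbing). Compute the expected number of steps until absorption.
E[τ | X_0 = 25] = 3500

Let v_k = E[τ | X_0 = k]. Boundary: v_0 = v_165 = 0. Recurrence: v_k = 1 + (v_{k-1} + v_{k+1})/2 for 1 ≤ k ≤ 164. The particular solution to v_k − (v_{k-1} + v_{k+1})/2 = 1 is v_k = −k^2. Adding homogeneous solution A + B k and matching boundaries gives v_k = k (165 − k). Substituting k = 25: v_25 = 25 · 140 = 3500.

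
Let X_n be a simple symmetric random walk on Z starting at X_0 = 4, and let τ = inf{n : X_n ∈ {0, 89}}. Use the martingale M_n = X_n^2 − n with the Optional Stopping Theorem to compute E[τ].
E[τ] = 340

M_n = X_n^2 − n is a martingale (since E[X_{n+1}^2 | F_n] = X_n^2 + 1). By OST (τ has finite mean in a bounded region), E[M_τ] = E[M_0] = X_0^2 − 0 = 4^2 = 16. Also E[M_τ] = E[X_τ^2] − E[τ]. The walk exits at 0 or 89, with P(hit 89 first) = 4/89, so E[X_τ^2] = 89^2 · 4/89 + 0 = 356. Thus E[τ] = E[X_τ^2] − E[M_τ] = 356 − 16 = 340 = 4(89 − 4) = 340.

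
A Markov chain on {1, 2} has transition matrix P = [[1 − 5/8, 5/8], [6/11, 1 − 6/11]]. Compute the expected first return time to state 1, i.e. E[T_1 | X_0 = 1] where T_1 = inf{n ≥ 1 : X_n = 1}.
E[T_1 | X_0 = 1] = 1/π_1 = 103/48

For an irreducible recurrent Markov chain with stationary distribution π, E[T_i | X_0 = i] = 1/π_i (Kac's formula). Here π_1 = (6/11)/(5/8 + 6/11) = (6/11)/(103/88) = 48/103, so E[T_1 | X_0 = 1] = 1/π_1 = (5/8 + 6/11)/(6/11) = (103/88)/(6/11) = 103/48.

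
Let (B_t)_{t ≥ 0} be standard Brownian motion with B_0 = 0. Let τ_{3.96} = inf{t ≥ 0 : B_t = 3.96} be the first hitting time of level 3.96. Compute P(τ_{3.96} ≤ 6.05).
P(τ_{3.96} ≤ 6.05) = 2(1 − Φ(3.96/√6.05)) = 2(1 − Φ(1.6100)) ≈ 0.1074

By the reflection principle for standard BM, P(τ_b ≤ t) = 2 · P(B_t ≥ b). Since B_t ~ N(0, t), P(B_t ≥ 3.96) = 1 − Φ(3.96/√t) = 1 − Φ(3.96/√6.05) = 1 − Φ(1.6100) ≈ 0.05370. Doubling: P(τ_{3.96} ≤ 6.05) ≈ 2 · 0.05370 = 0.10740 ≈ 0.1074.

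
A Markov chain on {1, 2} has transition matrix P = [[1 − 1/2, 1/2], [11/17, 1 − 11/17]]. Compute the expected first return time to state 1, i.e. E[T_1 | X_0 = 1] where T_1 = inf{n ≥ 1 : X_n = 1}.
E[T_1 | X_0 = 1] = 1/π_1 = 39/22

For an irreducible recurrent Markov chain with stationary distribution π, E[T_i | X_0 = i] = 1/π_i (Kac's formula). Here π_1 = (11/17)/(1/2 + 11/17) = (11/17)/(39/34) = 22/39, so E[T_1 | X_0 = 1] = 1/π_1 = (1/2 + 11/17)/(11/17) = (39/34)/(11/17) = 39/22.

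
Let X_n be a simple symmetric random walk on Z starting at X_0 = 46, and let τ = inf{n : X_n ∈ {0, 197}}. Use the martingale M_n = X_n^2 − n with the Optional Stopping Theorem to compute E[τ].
E[τ] = 6946

M_n = X_n^2 − n is a martingale (since E[X_{n+1}^2 | F_n] = X_n^2 + 1). By OST (τ has finite mean in a bounded region), E[M_τ] = E[M_0] = X_0^2 − 0 = 46^2 = 2116. Also E[M_τ] = E[X_τ^2] − E[τ]. The walk exits at 0 or 197, with P(hit 197 first) = 46/197, so E[X_τ^2] = 197^2 · 46/197 + 0 = 9062. Thus E[τ] = E[X_τ^2] − E[M_τ] = 9062 − 2116 = 6946 = 46(197 − 46) = 6946.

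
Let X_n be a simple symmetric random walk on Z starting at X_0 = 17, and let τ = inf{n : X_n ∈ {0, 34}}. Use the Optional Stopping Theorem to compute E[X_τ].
E[X_τ] = 17

X_n is a martingale and τ is a bounded-mean stopping time (indeed τ is finite a.s. with bounded expectation since the walk is in a bounded region). By the OST, E[X_τ] = E[X_0] = 17. Equivalently: E[X_τ] = 34 · P(hit 34 first) + 0 · P(hit 0 first) = 34 · (17/34) = 17.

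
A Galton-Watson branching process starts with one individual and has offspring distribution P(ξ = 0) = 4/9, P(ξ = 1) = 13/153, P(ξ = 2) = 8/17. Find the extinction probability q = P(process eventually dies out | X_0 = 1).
q = 17/18

The pgf is f(s) = 4/9 + 13/153·s + 8/17·s². The extinction probability q is the smallest fixed point of f in [0, 1]. Setting s = f(s):
  8/17·s² + (13/153 − 1)·s + 4/9 = 0
  8/17·s² − (4/9 + 8/17)·s + 4/9 = 0
which factors as (s − 1)·(8/17·s − 4/9) = 0, giving roots s = 1 and s = (4/9)/(8/17) = 17/18.
Mean offspring μ = 13/153 + 2·8/17 = 157/153 > 1 (supercritical), so q < 1. The extinction probability is the smaller root: q = (4/9)/(8/17) = 17/18.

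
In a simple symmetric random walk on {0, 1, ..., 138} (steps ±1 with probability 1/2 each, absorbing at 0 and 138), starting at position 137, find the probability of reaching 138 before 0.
P(hit 138 before 0) = 137/138

Let u_k = P(hit 138 before 0 | start at k). Then u_0 = 0, u_138 = 1, and u_k = u_{k-1}/2 + u_{k+1}/2 for 1 ≤ k ≤ 137. This harmonic recurrence is solved by u_k = k/138, giving u_137 = 137/138.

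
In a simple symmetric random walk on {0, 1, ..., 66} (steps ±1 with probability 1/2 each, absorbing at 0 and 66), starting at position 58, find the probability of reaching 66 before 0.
P(hit 66 before 0) = 58/66 = 29/33

Let u_k = P(hit 66 before 0 | start at k). Then u_0 = 0, u_66 = 1, and u_k = u_{k-1}/2 + u_{k+1}/2 for 1 ≤ k ≤ 65. This harmonic recurrence is solved by u_k = k/66, giving u_58 = 58/66 = 29/33.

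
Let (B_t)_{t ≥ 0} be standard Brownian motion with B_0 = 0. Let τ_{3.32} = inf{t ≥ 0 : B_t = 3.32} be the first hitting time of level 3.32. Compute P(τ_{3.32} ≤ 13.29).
P(τ_{3.32} ≤ 13.29) = 2(1 − Φ(3.32/√13.29)) = 2(1 − Φ(0.9107)) ≈ 0.3625

By the reflection principle for standard BM, P(τ_b ≤ t) = 2 · P(B_t ≥ b). Since B_t ~ N(0, t), P(B_t ≥ 3.32) = 1 − Φ(3.32/√t) = 1 − Φ(3.32/√13.29) = 1 − Φ(0.9107) ≈ 0.18123. Doubling: P(τ_{3.32} ≤ 13.29) ≈ 2 · 0.18123 = 0.36246 ≈ 0.3625.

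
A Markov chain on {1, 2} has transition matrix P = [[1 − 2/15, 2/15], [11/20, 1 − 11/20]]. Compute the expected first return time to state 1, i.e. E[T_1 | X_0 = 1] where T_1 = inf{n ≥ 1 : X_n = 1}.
E[T_1 | X_0 = 1] = 1/π_1 = 41/33

For an irreducible recurrent Markov chain with stationary distribution π, E[T_i | X_0 = i] = 1/π_i (Kac's formula). Here π_1 = (11/20)/(2/15 + 11/20) = (11/20)/(41/60) = 33/41, so E[T_1 | X_0 = 1] = 1/π_1 = (2/15 + 11/20)/(11/20) = (41/60)/(11/20) = 41/33.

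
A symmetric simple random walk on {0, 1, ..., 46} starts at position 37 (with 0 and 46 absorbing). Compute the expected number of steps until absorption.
E[τ | X_0 = 37] = 333

Let v_k = E[τ | X_0 = k]. Boundary: v_0 = v_46 = 0. Recurrence: v_k = 1 + (v_{k-1} + v_{k+1})/2 for 1 ≤ k ≤ 45. The particular solution to v_k − (v_{k-1} + v_{k+1})/2 = 1 is v_k = −k^2. Adding homogeneous solution A + B k and matching boundaries gives v_k = k (46 − k). Substituting k = 37: v_37 = 37 · 9 = 333.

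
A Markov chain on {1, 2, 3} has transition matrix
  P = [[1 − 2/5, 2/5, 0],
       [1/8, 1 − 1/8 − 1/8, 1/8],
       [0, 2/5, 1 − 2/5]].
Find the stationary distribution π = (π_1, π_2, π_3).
π = (5/26, 8/13, 5/26)

This is a birth-death chain on three states, which satisfies detailed balance: π_1 · P_{12} = π_2 · P_{21} and π_2 · P_{23} = π_3 · P_{32}.
From π_1 · 2/5 = π_2 · 1/8: π_2/π_1 = (2/5)/(1/8) = 16/5.
From π_2 · 1/8 = π_3 · 2/5: π_3/π_2 = (1/8)/(2/5) = 5/16.
Take π_1 proportional to 1; then unnormalized π = (1, 16/5, 1). Normalize by dividing by the sum 26/5:
  π = (5/26, 8/13, 5/26).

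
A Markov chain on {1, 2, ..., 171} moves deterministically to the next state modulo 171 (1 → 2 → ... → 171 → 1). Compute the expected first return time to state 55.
E[T_55 | X_0 = 55] = 171

The chain cycles deterministically, so starting at state 55 it returns in exactly 171 steps. Equivalently, the stationary distribution is uniform π_j = 1/171 for every state j, so by Kac's formula E[T_55] = 1/π_55 = 171.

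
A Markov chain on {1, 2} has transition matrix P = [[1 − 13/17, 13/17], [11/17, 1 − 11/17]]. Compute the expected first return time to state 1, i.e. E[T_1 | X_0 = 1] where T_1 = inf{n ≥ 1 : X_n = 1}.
E[T_1 | X_0 = 1] = 1/π_1 = 24/11

For an irreducible recurrent Markov chain with stationary distribution π, E[T_i | X_0 = i] = 1/π_i (Kac's formula). Here π_1 = (11/17)/(13/17 + 11/17) = (11/17)/(24/17) = 11/24, so E[T_1 | X_0 = 1] = 1/π_1 = (13/17 + 11/17)/(11/17) = (24/17)/(11/17) = 24/11.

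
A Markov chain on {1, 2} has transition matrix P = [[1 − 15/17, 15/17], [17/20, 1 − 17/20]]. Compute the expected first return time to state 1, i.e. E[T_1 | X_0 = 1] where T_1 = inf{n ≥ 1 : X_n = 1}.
E[T_1 | X_0 = 1] = 1/π_1 = 589/289

For an irreducible recurrent Markov chain with stationary distribution π, E[T_i | X_0 = i] = 1/π_i (Kac's formula). Here π_1 = (17/20)/(15/17 + 17/20) = (17/20)/(589/340) = 289/589, so E[T_1 | X_0 = 1] = 1/π_1 = (15/17 + 17/20)/(17/20) = (589/340)/(17/20) = 589/289.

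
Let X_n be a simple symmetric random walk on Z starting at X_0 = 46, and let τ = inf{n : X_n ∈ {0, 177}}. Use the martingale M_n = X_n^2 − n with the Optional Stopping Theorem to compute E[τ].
E[τ] = 6026

M_n = X_n^2 − n is a martingale (since E[X_{n+1}^2 | F_n] = X_n^2 + 1). By OST (τ has finite mean in a bounded region), E[M_τ] = E[M_0] = X_0^2 − 0 = 46^2 = 2116. Also E[M_τ] = E[X_τ^2] − E[τ]. The walk exits at 0 or 177, with P(hit 177 first) = 46/177, so E[X_τ^2] = 177^2 · 46/177 + 0 = 8142. Thus E[τ] = E[X_τ^2] − E[M_τ] = 8142 − 2116 = 6026 = 46(177 − 46) = 6026.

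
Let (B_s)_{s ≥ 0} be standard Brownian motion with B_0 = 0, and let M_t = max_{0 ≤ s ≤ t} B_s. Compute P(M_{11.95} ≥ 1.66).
P(M_{11.95} ≥ 1.66) = 2·P(B_{11.95} ≥ 1.66) = 2(1 − Φ(1.66/√11.95)) ≈ 0.6311

By the reflection principle for Brownian motion, P(M_t ≥ a) = 2 · P(B_t ≥ a) for a ≥ 0. Since B_t ~ N(0, t), P(B_t ≥ 1.66) = 1 − Φ(1.66/√t) = 1 − Φ(1.66/√11.95) = 1 − Φ(0.4802). So
  P(M_{11.95} ≥ 1.66) = 2(1 − Φ(0.4802)) ≈ 0.6311.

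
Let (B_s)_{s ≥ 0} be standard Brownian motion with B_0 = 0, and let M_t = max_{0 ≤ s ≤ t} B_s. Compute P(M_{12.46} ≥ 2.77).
P(M_{12.46} ≥ 2.77) = 2·P(B_{12.46} ≥ 2.77) = 2(1 − Φ(2.77/√12.46)) ≈ 0.4326

By the reflection principle for Brownian motion, P(M_t ≥ a) = 2 · P(B_t ≥ a) for a ≥ 0. Since B_t ~ N(0, t), P(B_t ≥ 2.77) = 1 − Φ(2.77/√t) = 1 − Φ(2.77/√12.46) = 1 − Φ(0.7847). So
  P(M_{12.46} ≥ 2.77) = 2(1 − Φ(0.7847)) ≈ 0.4326.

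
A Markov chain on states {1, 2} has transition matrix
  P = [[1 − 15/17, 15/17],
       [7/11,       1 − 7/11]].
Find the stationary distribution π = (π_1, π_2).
π_1 = 119/284, π_2 = 165/284

Solve πP = π with π_1 + π_2 = 1. From πP = π: π_1 · (1 − 15/17) + π_2 · 7/11 = π_1 ⇒ π_2 · 7/11 = π_1 · 15/17 ⇒ π_2/π_1 = (15/17)/(7/11) = 165/119. Together with π_1 + π_2 = 1:
  π_1 = (7/11)/(15/17 + 7/11) = (7/11)/(284/187) = 119/284,
  π_2 = (15/17)/(15/17 + 7/11) = (15/17)/(284/187) = 165/284.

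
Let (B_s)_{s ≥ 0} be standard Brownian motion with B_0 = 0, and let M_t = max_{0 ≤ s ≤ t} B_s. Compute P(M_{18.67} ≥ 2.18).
P(M_{18.67} ≥ 2.18) = 2·P(B_{18.67} ≥ 2.18) = 2(1 − Φ(2.18/√18.67)) ≈ 0.6139

By the reflection principle for Brownian motion, P(M_t ≥ a) = 2 · P(B_t ≥ a) for a ≥ 0. Since B_t ~ N(0, t), P(B_t ≥ 2.18) = 1 − Φ(2.18/√t) = 1 − Φ(2.18/√18.67) = 1 − Φ(0.5045). So
  P(M_{18.67} ≥ 2.18) = 2(1 − Φ(0.5045)) ≈ 0.6139.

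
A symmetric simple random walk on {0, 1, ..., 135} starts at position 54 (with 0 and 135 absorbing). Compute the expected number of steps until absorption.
E[τ | X_0 = 54] = 4374

Let v_k = E[τ | X_0 = k]. Boundary: v_0 = v_135 = 0. Recurrence: v_k = 1 + (v_{k-1} + v_{k+1})/2 for 1 ≤ k ≤ 134. The particular solution to v_k − (v_{k-1} + v_{k+1})/2 = 1 is v_k = −k^2. Adding homogeneous solution A + B k and matching boundaries gives v_k = k (135 − k). Substituting k = 54: v_54 = 54 · 81 = 4374.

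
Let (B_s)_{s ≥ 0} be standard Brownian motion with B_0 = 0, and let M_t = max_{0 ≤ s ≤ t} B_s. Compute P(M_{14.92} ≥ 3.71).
P(M_{14.92} ≥ 3.71) = 2·P(B_{14.92} ≥ 3.71) = 2(1 − Φ(3.71/√14.92)) ≈ 0.3368

By the reflection principle for Brownian motion, P(M_t ≥ a) = 2 · P(B_t ≥ a) for a ≥ 0. Since B_t ~ N(0, t), P(B_t ≥ 3.71) = 1 − Φ(3.71/√t) = 1 − Φ(3.71/√14.92) = 1 − Φ(0.9605). So
  P(M_{14.92} ≥ 3.71) = 2(1 − Φ(0.9605)) ≈ 0.3368.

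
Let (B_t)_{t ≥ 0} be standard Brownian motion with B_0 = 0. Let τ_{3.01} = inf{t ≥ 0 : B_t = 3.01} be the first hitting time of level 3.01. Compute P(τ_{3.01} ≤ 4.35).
P(τ_{3.01} ≤ 4.35) = 2(1 − Φ(3.01/√4.35)) = 2(1 − Φ(1.4432)) ≈ 0.1490

By the reflection principle for standard BM, P(τ_b ≤ t) = 2 · P(B_t ≥ b). Since B_t ~ N(0, t), P(B_t ≥ 3.01) = 1 − Φ(3.01/√t) = 1 − Φ(3.01/√4.35) = 1 − Φ(1.4432) ≈ 0.07448. Doubling: P(τ_{3.01} ≤ 4.35) ≈ 2 · 0.07448 = 0.14896 ≈ 0.1490.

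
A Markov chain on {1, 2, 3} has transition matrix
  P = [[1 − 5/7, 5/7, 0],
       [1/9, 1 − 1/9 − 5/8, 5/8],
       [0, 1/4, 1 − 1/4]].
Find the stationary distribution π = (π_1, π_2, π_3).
π = (2/47, 90/329, 225/329)

This is a birth-death chain on three states, which satisfies detailed balance: π_1 · P_{12} = π_2 · P_{21} and π_2 · P_{23} = π_3 · P_{32}.
From π_1 · 5/7 = π_2 · 1/9: π_2/π_1 = (5/7)/(1/9) = 45/7.
From π_2 · 5/8 = π_3 · 1/4: π_3/π_2 = (5/8)/(1/4) = 5/2.
Take π_1 proportional to 1; then unnormalized π = (1, 45/7, 225/14). Normalize by dividing by the sum 47/2:
  π = (2/47, 90/329, 225/329).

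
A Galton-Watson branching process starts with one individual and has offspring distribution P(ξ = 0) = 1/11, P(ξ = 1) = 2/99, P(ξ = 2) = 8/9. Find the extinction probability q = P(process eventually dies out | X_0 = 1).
q = 9/88

The pgf is f(s) = 1/11 + 2/99·s + 8/9·s². The extinction probability q is the smallest fixed point of f in [0, 1]. Setting s = f(s):
  8/9·s² + (2/99 − 1)·s + 1/11 = 0
  8/9·s² − (1/11 + 8/9)·s + 1/11 = 0
which factors as (s − 1)·(8/9·s − 1/11) = 0, giving roots s = 1 and s = (1/11)/(8/9) = 9/88.
Mean offspring μ = 2/99 + 2·8/9 = 178/99 > 1 (supercritical), so q < 1. The extinction probability is the smaller root: q = (1/11)/(8/9) = 9/88.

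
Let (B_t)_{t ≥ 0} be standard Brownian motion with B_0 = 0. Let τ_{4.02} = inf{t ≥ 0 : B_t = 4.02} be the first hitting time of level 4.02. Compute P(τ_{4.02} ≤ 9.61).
P(τ_{4.02} ≤ 9.61) = 2(1 − Φ(4.02/√9.61)) = 2(1 − Φ(1.2968)) ≈ 0.1947

By the reflection principle for standard BM, P(τ_b ≤ t) = 2 · P(B_t ≥ b). Since B_t ~ N(0, t), P(B_t ≥ 4.02) = 1 − Φ(4.02/√t) = 1 − Φ(4.02/√9.61) = 1 − Φ(1.2968) ≈ 0.09735. Doubling: P(τ_{4.02} ≤ 9.61) ≈ 2 · 0.09735 = 0.19470 ≈ 0.1947.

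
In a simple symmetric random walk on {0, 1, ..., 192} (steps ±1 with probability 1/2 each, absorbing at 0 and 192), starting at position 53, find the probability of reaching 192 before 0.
P(hit 192 before 0) = 53/192

Let u_k = P(hit 192 before 0 | start at k). Then u_0 = 0, u_192 = 1, and u_k = u_{k-1}/2 + u_{k+1}/2 for 1 ≤ k ≤ 191. This harmonic recurrence is solved by u_k = k/192, giving u_53 = 53/192.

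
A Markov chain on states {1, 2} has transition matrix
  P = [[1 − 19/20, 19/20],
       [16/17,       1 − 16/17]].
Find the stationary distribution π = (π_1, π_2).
π_1 = 320/643, π_2 = 323/643

Solve πP = π with π_1 + π_2 = 1. From πP = π: π_1 · (1 − 19/20) + π_2 · 16/17 = π_1 ⇒ π_2 · 16/17 = π_1 · 19/20 ⇒ π_2/π_1 = (19/20)/(16/17) = 323/320. Together with π_1 + π_2 = 1:
  π_1 = (16/17)/(19/20 + 16/17) = (16/17)/(643/340) = 320/643,
  π_2 = (19/20)/(19/20 + 16/17) = (19/20)/(643/340) = 323/643.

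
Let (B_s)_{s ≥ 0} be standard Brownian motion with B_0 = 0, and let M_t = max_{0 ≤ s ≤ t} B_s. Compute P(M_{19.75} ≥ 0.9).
P(M_{19.75} ≥ 0.9) = 2·P(B_{19.75} ≥ 0.9) = 2(1 − Φ(0.9/√19.75)) ≈ 0.8395

By the reflection principle for Brownian motion, P(M_t ≥ a) = 2 · P(B_t ≥ a) for a ≥ 0. Since B_t ~ N(0, t), P(B_t ≥ 0.9) = 1 − Φ(0.9/√t) = 1 − Φ(0.9/√19.75) = 1 − Φ(0.2025). So
  P(M_{19.75} ≥ 0.9) = 2(1 − Φ(0.2025)) ≈ 0.8395.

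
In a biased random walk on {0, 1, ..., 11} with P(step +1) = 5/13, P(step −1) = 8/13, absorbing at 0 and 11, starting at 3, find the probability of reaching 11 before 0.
P(hit 11 before 0) = (1 − (8/5)^3) / (1 − (8/5)^11) = 50390625/2847035489

Let u_k denote P(reach 11 before 0 | start at k). Boundary: u_0 = 0, u_11 = 1. Recurrence: u_k = 5/13·u_{k+1} + 8/13·u_{k-1} for 1 ≤ k ≤ 10. Try u_k = A + B·r^k with r = q/p = (8/13)/(5/13) = 8/5. Substitution satisfies the recurrence; boundary conditions give:
  u_k = (1 − r^k) / (1 − r^N) = (1 − (8/5)^3) / (1 − (8/5)^11) = 50390625/2847035489.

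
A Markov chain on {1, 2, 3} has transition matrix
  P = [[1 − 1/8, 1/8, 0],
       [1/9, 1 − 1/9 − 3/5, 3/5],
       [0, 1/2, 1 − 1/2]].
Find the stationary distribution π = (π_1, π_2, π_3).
π = (40/139, 45/139, 54/139)

This is a birth-death chain on three states, which satisfies detailed balance: π_1 · P_{12} = π_2 · P_{21} and π_2 · P_{23} = π_3 · P_{32}.
From π_1 · 1/8 = π_2 · 1/9: π_2/π_1 = (1/8)/(1/9) = 9/8.
From π_2 · 3/5 = π_3 · 1/2: π_3/π_2 = (3/5)/(1/2) = 6/5.
Take π_1 proportional to 1; then unnormalized π = (1, 9/8, 27/20). Normalize by dividing by the sum 139/40:
  π = (40/139, 45/139, 54/139).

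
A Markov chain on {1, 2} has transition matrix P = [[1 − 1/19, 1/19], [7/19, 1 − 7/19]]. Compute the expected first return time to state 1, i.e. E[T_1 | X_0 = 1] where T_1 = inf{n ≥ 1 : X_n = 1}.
E[T_1 | X_0 = 1] = 1/π_1 = 8/7

For an irreducible recurrent Markov chain with stationary distribution π, E[T_i | X_0 = i] = 1/π_i (Kac's formula). Here π_1 = (7/19)/(1/19 + 7/19) = (7/19)/(8/19) = 7/8, so E[T_1 | X_0 = 1] = 1/π_1 = (1/19 + 7/19)/(7/19) = (8/19)/(7/19) = 8/7.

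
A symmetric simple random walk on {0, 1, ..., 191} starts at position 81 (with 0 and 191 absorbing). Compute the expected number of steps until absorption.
E[τ | X_0 = 81] = 8910

Let v_k = E[τ | X_0 = k]. Boundary: v_0 = v_191 = 0. Recurrence: v_k = 1 + (v_{k-1} + v_{k+1})/2 for 1 ≤ k ≤ 190. The particular solution to v_k − (v_{k-1} + v_{k+1})/2 = 1 is v_k = −k^2. Adding homogeneous solution A + B k and matching boundaries gives v_k = k (191 − k). Substituting k = 81: v_81 = 81 · 110 = 8910.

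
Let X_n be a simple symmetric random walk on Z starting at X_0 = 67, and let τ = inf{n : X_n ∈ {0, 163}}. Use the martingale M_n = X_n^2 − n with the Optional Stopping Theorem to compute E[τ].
E[τ] = 6432

M_n = X_n^2 − n is a martingale (since E[X_{n+1}^2 | F_n] = X_n^2 + 1). By OST (τ has finite mean in a bounded region), E[M_τ] = E[M_0] = X_0^2 − 0 = 67^2 = 4489. Also E[M_τ] = E[X_τ^2] − E[τ]. The walk exits at 0 or 163, with P(hit 163 first) = 67/163, so E[X_τ^2] = 163^2 · 67/163 + 0 = 10921. Thus E[τ] = E[X_τ^2] − E[M_τ] = 10921 − 4489 = 6432 = 67(163 − 67) = 6432.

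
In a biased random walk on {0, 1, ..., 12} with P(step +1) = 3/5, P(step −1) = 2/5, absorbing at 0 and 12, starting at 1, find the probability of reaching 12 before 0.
P(hit 12 before 0) = (1 − (2/3)^1) / (1 − (2/3)^12) = 177147/527345

Let u_k denote P(reach 12 before 0 | start at k). Boundary: u_0 = 0, u_12 = 1. Recurrence: u_k = 3/5·u_{k+1} + 2/5·u_{k-1} for 1 ≤ k ≤ 11. Try u_k = A + B·r^k with r = q/p = (2/5)/(3/5) = 2/3. Substitution satisfies the recurrence; boundary conditions give:
  u_k = (1 − r^k) / (1 − r^N) = (1 − (2/3)^1) / (1 − (2/3)^12) = 177147/527345.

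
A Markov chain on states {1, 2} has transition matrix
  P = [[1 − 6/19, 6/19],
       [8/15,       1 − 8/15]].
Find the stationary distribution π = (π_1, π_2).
π_1 = 76/121, π_2 = 45/121

Solve πP = π with π_1 + π_2 = 1. From πP = π: π_1 · (1 − 6/19) + π_2 · 8/15 = π_1 ⇒ π_2 · 8/15 = π_1 · 6/19 ⇒ π_2/π_1 = (6/19)/(8/15) = 45/76. Together with π_1 + π_2 = 1:
  π_1 = (8/15)/(6/19 + 8/15) = (8/15)/(242/285) = 76/121,
  π_2 = (6/19)/(6/19 + 8/15) = (6/19)/(242/285) = 45/121.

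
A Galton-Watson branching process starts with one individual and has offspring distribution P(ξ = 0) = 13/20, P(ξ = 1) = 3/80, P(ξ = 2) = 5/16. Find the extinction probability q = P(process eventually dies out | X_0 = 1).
q = 1

Mean offspring μ = 0·13/20 + 1·3/80 + 2·5/16 = 53/80 ≤ 1. For μ ≤ 1 with offspring not concentrated at 1, the Galton-Watson process goes extinct almost surely, so q = 1.
(Algebraic check: The pgf is f(s) = 13/20 + 3/80·s + 5/16·s². The extinction probability q is the smallest fixed point of f in [0, 1]. Setting s = f(s):
  5/16·s² + (3/80 − 1)·s + 13/20 = 0
  5/16·s² − (13/20 + 5/16)·s + 13/20 = 0
which factors as (s − 1)·(5/16·s − 13/20) = 0, giving roots s = 1 and s = (13/20)/(5/16) = 52/25. Since 52/25 ≥ 1, the smallest root in [0, 1] is s = 1.)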